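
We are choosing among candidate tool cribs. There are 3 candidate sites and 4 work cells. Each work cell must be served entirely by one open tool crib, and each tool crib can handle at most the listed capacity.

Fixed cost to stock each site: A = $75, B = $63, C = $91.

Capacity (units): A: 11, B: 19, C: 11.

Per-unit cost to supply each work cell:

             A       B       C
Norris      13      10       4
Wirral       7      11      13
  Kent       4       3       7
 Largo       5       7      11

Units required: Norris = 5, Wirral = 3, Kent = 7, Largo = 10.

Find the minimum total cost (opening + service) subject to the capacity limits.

Open {A, B}: Norris→B 10·5=50, Wirral→B 11·3=33, Kent→B 3·7=21, Largo→A 5·10=50.
Loads: A carries 10/11, B carries 15/19. Service 154; fixed 138; total 292.
Next best feasible plan costs 304.

Minimum total cost: 292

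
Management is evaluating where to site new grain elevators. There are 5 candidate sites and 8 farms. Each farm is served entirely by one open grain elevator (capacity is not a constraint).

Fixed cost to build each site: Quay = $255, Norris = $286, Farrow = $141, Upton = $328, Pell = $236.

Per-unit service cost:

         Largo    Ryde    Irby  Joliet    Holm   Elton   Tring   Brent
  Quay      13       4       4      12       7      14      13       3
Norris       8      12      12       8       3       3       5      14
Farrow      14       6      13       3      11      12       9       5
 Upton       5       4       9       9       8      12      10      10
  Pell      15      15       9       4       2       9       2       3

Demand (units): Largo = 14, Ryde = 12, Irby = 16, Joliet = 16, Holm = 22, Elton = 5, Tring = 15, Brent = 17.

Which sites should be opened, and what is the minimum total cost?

Open Pell only; minimum total cost 1004.

For any fixed open set, each farm goes to its cheapest open site; total = fixed + service.
{Pell}: Largo→Pell 15·14=210, Ryde→Pell 15·12=180, Irby→Pell 9·16=144, Joliet→Pell 4·16=64, Holm→Pell 2·22=44, Elton→Pell 9·5=45, Tring→Pell 2·15=30, Brent→Pell 3·17=51. Service 768; fixed 236; total 1004.
{Farrow, Pell}: Largo→Farrow 14·14=196, Ryde→Farrow 6·12=72, Irby→Pell 9·16=144, Joliet→Farrow 3·16=48, Holm→Pell 2·22=44, Elton→Pell 9·5=45, Tring→Pell 2·15=30, Brent→Pell 3·17=51. Service 630; fixed 377; total 1007.
{Quay, Pell}: Largo→Quay 13·14=182, Ryde→Quay 4·12=48, Irby→Quay 4·16=64, Joliet→Pell 4·16=64, Holm→Pell 2·22=44, Elton→Pell 9·5=45, Tring→Pell 2·15=30, Brent→Quay 3·17=51. Service 528; fixed 491; total 1019.
{Quay, Norris, Farrow, Upton, Pell}: Largo→Upton 5·14=70, Ryde→Quay 4·12=48, Irby→Quay 4·16=64, Joliet→Farrow 3·16=48, Holm→Pell 2·22=44, Elton→Norris 3·5=15, Tring→Pell 2·15=30, Brent→Quay 3·17=51. Service 370; fixed 1246; total 1616.
No other subset beats 1004.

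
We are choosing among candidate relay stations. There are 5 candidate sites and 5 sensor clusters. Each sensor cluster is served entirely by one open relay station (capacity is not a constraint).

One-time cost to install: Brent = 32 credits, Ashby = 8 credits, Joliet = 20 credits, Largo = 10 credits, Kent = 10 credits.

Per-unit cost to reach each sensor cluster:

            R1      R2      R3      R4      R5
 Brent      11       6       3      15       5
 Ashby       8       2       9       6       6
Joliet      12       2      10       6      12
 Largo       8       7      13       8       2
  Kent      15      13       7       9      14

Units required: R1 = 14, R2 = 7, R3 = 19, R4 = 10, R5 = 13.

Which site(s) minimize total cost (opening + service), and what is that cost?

For any fixed open set, each sensor cluster goes to its cheapest open site; total = fixed + service.
{Brent, Ashby, Largo}: R1→Ashby 8·14=112, R2→Ashby 2·7=14, R3→Brent 3·19=57, R4→Ashby 6·10=60, R5→Largo 2·13=26. Service 269; fixed 50; total 319.
{Brent, Ashby, Largo, Kent}: R1→Ashby 8·14=112, R2→Ashby 2·7=14, R3→Brent 3·19=57, R4→Ashby 6·10=60, R5→Largo 2·13=26. Service 269; fixed 60; total 329.
{Brent, Joliet, Largo}: service 269 + fixed 62 = 331
{Brent, Ashby, Joliet, Largo, Kent}: R1→Ashby 8·14=112, R2→Ashby 2·7=14, R3→Brent 3·19=57, R4→Ashby 6·10=60, R5→Largo 2·13=26. Service 269; fixed 80; total 349.
No other subset beats 319.

Open Brent, Ashby and Largo; minimum total cost 319.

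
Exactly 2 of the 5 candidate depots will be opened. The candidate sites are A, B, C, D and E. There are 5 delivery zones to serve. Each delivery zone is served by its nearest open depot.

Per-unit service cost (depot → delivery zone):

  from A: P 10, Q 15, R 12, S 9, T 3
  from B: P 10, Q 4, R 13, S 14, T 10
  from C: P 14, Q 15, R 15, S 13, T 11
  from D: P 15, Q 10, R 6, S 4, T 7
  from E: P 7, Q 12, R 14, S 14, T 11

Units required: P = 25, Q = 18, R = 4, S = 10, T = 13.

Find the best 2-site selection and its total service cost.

With exactly 2 open, each delivery zone uses its cheapest among the chosen.
{B, D}: P→B 10·25=250, Q→B 4·18=72, R→D 6·4=24, S→D 4·10=40, T→D 7·13=91. Service cost 477.
{A, B}: service cost 499
{D, E}: service cost 510
Among all 10 size-2 choices, {B, D} is lowest.

Choose B and D; total service cost 477.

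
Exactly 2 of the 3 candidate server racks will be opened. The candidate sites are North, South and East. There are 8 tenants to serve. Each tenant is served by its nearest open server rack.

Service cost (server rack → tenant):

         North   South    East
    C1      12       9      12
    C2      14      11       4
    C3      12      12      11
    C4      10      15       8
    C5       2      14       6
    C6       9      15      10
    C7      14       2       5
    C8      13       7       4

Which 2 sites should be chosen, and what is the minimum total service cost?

With exactly 2 open, each tenant uses its cheapest among the chosen.
{South, East}: C1→South 9, C2→East 4, C3→East 11, C4→East 8, C5→East 6, C6→East 10, C7→South 2, C8→East 4. Service cost 54.
{North, East}: service cost 55
{North, South}: service cost 62
Among all 3 size-2 choices, {South, East} is lowest.

Choose South and East; total service cost 54.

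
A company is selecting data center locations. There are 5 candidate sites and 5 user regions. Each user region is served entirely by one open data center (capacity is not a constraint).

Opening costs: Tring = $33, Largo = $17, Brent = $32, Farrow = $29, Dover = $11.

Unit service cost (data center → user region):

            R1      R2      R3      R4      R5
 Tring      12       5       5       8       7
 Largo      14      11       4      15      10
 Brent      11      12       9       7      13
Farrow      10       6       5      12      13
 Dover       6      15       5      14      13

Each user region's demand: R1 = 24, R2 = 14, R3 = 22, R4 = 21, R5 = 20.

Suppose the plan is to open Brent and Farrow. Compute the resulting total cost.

Each user region is assigned to its cheapest site among the open ones.
{Brent, Farrow}: R1→Farrow 10·24=240, R2→Farrow 6·14=84, R3→Farrow 5·22=110, R4→Brent 7·21=147, R5→Brent 13·20=260. Service 841; fixed 61; total 902.

Total cost: 902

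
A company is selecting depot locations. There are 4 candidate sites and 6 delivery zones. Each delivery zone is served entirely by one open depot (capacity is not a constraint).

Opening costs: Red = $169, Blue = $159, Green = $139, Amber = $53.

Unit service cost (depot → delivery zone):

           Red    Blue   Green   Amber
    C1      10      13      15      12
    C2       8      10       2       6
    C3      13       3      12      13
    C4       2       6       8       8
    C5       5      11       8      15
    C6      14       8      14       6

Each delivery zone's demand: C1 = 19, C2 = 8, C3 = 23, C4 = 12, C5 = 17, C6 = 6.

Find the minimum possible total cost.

For any fixed open set, each delivery zone goes to its cheapest open site; total = fixed + service.
{Red, Blue}: C1→Red 10·19=190, C2→Red 8·8=64, C3→Blue 3·23=69, C4→Red 2·12=24, C5→Red 5·17=85, C6→Blue 8·6=48. Service 480; fixed 328; total 808.
{Red, Blue, Amber}: service 452 + fixed 381 = 833
{Blue, Amber}: service 640 + fixed 212 = 852
{Red, Blue, Green, Amber}: C1→Red 10·19=190, C2→Green 2·8=16, C3→Blue 3·23=69, C4→Red 2·12=24, C5→Red 5·17=85, C6→Amber 6·6=36. Service 420; fixed 520; total 940.
No other subset beats 808.

Minimum total cost: 808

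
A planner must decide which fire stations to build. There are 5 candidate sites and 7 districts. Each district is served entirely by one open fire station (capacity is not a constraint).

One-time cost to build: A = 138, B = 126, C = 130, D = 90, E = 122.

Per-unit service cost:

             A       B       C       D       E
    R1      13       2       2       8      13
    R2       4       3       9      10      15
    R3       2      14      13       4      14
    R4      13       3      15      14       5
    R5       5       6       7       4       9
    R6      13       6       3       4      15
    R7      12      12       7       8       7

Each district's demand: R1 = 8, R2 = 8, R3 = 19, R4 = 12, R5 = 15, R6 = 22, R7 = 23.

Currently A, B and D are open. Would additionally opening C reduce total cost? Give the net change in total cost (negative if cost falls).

No — net change +85 (cost rises by 85).

Current service cost with {A, B, D}: 446.
Adding C: each district re-picks its cheapest; new service cost 401, saving 45.
Extra fixed cost: 130. Net change = 130 − 45 = 85.
(Totals: 800 → 885.)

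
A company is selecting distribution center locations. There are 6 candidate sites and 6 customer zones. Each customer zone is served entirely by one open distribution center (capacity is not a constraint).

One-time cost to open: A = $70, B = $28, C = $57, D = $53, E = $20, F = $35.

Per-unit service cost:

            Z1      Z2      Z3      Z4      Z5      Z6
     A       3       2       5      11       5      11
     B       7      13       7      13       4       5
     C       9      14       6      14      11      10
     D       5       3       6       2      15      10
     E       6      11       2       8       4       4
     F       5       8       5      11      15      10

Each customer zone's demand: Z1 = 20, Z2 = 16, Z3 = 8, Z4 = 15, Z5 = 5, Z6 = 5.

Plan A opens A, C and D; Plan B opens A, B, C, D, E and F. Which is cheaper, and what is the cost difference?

Plan A is cheaper by 24.

Plan A: {A, C, D}: Z1→A 3·20=60, Z2→A 2·16=32, Z3→A 5·8=40, Z4→D 2·15=30, Z5→A 5·5=25, Z6→C 10·5=50. Service 237; fixed 180; total 417.
Plan B: {A, B, C, D, E, F}: Z1→A 3·20=60, Z2→A 2·16=32, Z3→E 2·8=16, Z4→D 2·15=30, Z5→B 4·5=20, Z6→E 4·5=20. Service 178; fixed 263; total 441.
Difference: |417 − 441| = 24.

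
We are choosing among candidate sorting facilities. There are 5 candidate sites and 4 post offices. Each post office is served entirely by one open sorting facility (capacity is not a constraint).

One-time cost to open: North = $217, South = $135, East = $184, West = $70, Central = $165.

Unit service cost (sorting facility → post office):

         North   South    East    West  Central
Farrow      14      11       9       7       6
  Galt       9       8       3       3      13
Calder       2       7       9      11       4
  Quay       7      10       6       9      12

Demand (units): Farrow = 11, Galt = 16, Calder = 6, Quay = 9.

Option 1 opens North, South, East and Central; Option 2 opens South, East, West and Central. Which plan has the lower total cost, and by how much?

Option 1: {North, South, East, Central}: Farrow→Central 6·11=66, Galt→East 3·16=48, Calder→North 2·6=12, Quay→East 6·9=54. Service 180; fixed 701; total 881.
Option 2: {South, East, West, Central}: Farrow→Central 6·11=66, Galt→East 3·16=48, Calder→Central 4·6=24, Quay→East 6·9=54. Service 192; fixed 554; total 746.
Difference: |881 − 746| = 135.

Option 2 is cheaper by 135.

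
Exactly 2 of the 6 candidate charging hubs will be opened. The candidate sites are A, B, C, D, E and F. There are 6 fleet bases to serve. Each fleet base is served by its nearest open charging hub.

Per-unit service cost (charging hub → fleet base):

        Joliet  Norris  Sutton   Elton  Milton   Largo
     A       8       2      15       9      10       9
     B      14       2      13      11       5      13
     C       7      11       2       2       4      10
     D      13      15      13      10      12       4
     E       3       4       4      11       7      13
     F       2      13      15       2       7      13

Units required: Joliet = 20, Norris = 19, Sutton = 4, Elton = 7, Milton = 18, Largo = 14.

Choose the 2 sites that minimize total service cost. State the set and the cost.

Choose C and E; total service cost 370.

With exactly 2 open, each fleet base uses its cheapest among the chosen.
{C, E}: Joliet→E 3·20=60, Norris→E 4·19=76, Sutton→C 2·4=8, Elton→C 2·7=14, Milton→C 4·18=72, Largo→C 10·14=140. Service cost 370.
{A, C}: service cost 398
{A, F}: service cost 404
Among all 15 size-2 choices, {C, E} is lowest.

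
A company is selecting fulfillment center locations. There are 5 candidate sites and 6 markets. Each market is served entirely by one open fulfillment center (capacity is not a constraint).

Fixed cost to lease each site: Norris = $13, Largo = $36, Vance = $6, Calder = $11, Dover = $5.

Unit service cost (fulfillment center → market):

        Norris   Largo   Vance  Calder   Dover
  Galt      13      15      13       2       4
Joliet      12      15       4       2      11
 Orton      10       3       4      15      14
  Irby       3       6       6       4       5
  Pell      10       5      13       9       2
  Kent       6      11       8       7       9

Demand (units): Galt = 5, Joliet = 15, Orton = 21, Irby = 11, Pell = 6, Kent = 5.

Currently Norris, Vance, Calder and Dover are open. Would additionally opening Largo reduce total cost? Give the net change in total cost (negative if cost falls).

No — net change +15 (cost rises by 15).

Current service cost with {Norris, Vance, Calder, Dover}: 199.
Adding Largo: each market re-picks its cheapest; new service cost 178, saving 21.
Extra fixed cost: 36. Net change = 36 − 21 = 15.
(Totals: 234 → 249.)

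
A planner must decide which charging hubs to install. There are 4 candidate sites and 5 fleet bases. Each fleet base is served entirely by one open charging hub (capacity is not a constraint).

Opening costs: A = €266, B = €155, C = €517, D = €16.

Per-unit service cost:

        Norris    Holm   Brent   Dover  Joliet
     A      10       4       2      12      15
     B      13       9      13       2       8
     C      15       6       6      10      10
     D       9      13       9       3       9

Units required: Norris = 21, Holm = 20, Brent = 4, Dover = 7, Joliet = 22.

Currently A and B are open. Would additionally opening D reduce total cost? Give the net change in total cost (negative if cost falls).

Yes — net change −5 (cost falls by 5).

Current service cost with {A, B}: 488.
Adding D: each fleet base re-picks its cheapest; new service cost 467, saving 21.
Extra fixed cost: 16. Net change = 16 − 21 = -5.
(Totals: 909 → 904.)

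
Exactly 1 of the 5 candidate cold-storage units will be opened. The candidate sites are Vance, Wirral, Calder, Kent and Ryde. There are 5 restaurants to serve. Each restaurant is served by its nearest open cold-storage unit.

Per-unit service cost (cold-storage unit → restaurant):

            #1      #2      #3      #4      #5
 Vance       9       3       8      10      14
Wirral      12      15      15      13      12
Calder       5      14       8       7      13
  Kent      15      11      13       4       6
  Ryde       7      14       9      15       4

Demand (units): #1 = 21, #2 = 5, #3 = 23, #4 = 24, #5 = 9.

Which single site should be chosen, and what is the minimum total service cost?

With exactly 1 open, each restaurant uses its cheapest among the chosen.
{Calder}: #1→Calder 5·21=105, #2→Calder 14·5=70, #3→Calder 8·23=184, #4→Calder 7·24=168, #5→Calder 13·9=117. Service cost 644.
{Vance}: service cost 754
{Kent}: service cost 819
Among all 5 size-1 choices, {Calder} is lowest.

Choose Calder only; total service cost 644.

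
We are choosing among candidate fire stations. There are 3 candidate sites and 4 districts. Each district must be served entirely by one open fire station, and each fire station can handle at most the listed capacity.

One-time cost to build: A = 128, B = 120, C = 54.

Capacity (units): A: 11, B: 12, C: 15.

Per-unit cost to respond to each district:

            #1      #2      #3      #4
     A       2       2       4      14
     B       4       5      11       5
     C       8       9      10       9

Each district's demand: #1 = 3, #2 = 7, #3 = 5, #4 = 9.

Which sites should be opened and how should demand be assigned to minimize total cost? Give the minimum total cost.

Minimum total cost: 333

Open {A, C}: #1→A 2·3=6, #2→A 2·7=14, #3→C 10·5=50, #4→C 9·9=81.
Loads: A carries 10/11, C carries 14/15. Service 151; fixed 182; total 333.
Next best feasible plan costs 344.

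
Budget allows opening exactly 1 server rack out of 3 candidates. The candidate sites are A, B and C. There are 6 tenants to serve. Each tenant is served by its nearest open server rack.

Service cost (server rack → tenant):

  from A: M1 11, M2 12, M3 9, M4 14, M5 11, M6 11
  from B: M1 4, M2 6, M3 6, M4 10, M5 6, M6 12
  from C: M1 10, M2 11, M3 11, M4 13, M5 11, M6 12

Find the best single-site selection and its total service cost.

Choose B only; total service cost 44.

With exactly 1 open, each tenant uses its cheapest among the chosen.
{B}: M1→B 4, M2→B 6, M3→B 6, M4→B 10, M5→B 6, M6→B 12. Service cost 44.
{A}: service cost 68
{C}: service cost 68
Among all 3 size-1 choices, {B} is lowest.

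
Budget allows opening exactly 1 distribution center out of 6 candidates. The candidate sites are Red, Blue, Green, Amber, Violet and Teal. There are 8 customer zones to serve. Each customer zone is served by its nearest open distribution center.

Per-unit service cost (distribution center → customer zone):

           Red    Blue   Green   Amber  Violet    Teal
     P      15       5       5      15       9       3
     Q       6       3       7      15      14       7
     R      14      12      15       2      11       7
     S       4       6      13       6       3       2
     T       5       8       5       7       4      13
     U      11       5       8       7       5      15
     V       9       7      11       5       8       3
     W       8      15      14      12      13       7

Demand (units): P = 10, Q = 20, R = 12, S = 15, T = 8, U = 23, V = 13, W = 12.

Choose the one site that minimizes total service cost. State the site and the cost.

With exactly 1 open, each customer zone uses its cheapest among the chosen.
{Blue}: P→Blue 5·10=50, Q→Blue 3·20=60, R→Blue 12·12=144, S→Blue 6·15=90, T→Blue 8·8=64, U→Blue 5·23=115, V→Blue 7·13=91, W→Blue 15·12=180. Service cost 794.
{Teal}: service cost 856
{Violet}: service cost 954
Among all 6 size-1 choices, {Blue} is lowest.

Choose Blue only; total service cost 794.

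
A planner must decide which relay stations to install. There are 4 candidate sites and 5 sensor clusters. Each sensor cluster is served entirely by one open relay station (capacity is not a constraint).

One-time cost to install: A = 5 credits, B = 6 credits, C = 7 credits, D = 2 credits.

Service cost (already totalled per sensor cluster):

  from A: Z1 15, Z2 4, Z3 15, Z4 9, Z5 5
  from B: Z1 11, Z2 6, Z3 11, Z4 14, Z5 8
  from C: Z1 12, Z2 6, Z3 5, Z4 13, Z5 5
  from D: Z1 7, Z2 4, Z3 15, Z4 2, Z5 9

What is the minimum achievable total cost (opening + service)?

For any fixed open set, each sensor cluster goes to its cheapest open site; total = fixed + service.
{C, D}: Z1→D 7, Z2→D 4, Z3→C 5, Z4→D 2, Z5→C 5. Service 23; fixed 9; total 32.
{A, C, D}: service 23 + fixed 14 = 37
{B, C, D}: service 23 + fixed 15 = 38
{A, B, C, D}: Z1→D 7, Z2→A 4, Z3→C 5, Z4→D 2, Z5→A 5. Service 23; fixed 20; total 43.
No other subset beats 32.

Minimum total cost: 32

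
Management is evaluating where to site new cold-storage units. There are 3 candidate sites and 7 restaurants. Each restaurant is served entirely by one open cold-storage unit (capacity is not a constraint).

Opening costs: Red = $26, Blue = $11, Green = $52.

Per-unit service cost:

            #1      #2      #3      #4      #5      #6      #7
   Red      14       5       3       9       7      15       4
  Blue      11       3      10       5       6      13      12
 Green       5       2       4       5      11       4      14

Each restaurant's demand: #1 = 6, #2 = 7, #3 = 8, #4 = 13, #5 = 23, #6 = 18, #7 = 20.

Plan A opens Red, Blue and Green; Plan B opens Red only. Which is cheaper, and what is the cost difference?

Plan A: {Red, Blue, Green}: #1→Green 5·6=30, #2→Green 2·7=14, #3→Red 3·8=24, #4→Blue 5·13=65, #5→Blue 6·23=138, #6→Green 4·18=72, #7→Red 4·20=80. Service 423; fixed 89; total 512.
Plan B: {Red}: #1→Red 14·6=84, #2→Red 5·7=35, #3→Red 3·8=24, #4→Red 9·13=117, #5→Red 7·23=161, #6→Red 15·18=270, #7→Red 4·20=80. Service 771; fixed 26; total 797.
Difference: |512 − 797| = 285.

Plan A is cheaper by 285.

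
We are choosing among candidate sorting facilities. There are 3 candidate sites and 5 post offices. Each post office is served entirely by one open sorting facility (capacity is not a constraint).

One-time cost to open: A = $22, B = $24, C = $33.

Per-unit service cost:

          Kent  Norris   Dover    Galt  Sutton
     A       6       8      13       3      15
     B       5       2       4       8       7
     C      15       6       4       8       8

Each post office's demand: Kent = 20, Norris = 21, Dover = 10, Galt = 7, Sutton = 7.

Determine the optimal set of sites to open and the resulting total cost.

For any fixed open set, each post office goes to its cheapest open site; total = fixed + service.
{A, B}: Kent→B 5·20=100, Norris→B 2·21=42, Dover→B 4·10=40, Galt→A 3·7=21, Sutton→B 7·7=49. Service 252; fixed 46; total 298.
{B}: service 287 + fixed 24 = 311
{A, B, C}: Kent→B 5·20=100, Norris→B 2·21=42, Dover→B 4·10=40, Galt→A 3·7=21, Sutton→B 7·7=49. Service 252; fixed 79; total 331.
{A}: service 544 + fixed 22 = 566
(All 7 nonempty subsets were checked; A and B is lowest.)

Open A and B; minimum total cost 298.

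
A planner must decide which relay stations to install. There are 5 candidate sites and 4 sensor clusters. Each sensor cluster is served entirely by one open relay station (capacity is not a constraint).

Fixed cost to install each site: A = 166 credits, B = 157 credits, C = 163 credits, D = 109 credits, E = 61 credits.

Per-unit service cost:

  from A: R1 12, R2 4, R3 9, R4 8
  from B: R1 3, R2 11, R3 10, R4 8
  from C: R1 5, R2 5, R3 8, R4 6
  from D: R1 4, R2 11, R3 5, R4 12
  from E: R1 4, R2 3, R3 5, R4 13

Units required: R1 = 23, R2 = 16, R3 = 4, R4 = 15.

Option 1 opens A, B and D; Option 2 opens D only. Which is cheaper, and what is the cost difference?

Option 2 is cheaper by 128.

Option 1: {A, B, D}: R1→B 3·23=69, R2→A 4·16=64, R3→D 5·4=20, R4→A 8·15=120. Service 273; fixed 432; total 705.
Option 2: {D}: R1→D 4·23=92, R2→D 11·16=176, R3→D 5·4=20, R4→D 12·15=180. Service 468; fixed 109; total 577.
Difference: |705 − 577| = 128.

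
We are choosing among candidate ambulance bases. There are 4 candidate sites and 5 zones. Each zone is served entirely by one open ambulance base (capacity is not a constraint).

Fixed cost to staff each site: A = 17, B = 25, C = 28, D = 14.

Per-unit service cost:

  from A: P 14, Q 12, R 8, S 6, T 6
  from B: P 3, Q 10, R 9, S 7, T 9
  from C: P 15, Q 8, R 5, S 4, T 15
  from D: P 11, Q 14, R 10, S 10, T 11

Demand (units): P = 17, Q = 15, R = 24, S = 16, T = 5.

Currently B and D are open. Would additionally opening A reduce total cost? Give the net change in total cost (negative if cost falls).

Yes — net change −38 (cost falls by 38).

Current service cost with {B, D}: 574.
Adding A: each zone re-picks its cheapest; new service cost 519, saving 55.
Extra fixed cost: 17. Net change = 17 − 55 = -38.
(Totals: 613 → 575.)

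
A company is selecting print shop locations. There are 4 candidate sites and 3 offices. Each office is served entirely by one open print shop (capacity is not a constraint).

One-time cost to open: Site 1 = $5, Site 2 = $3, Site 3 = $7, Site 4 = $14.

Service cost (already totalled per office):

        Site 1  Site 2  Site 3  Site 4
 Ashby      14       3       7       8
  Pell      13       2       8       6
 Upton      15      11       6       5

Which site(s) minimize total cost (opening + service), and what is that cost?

Open Site 2 only; minimum total cost 19.

For any fixed open set, each office goes to its cheapest open site; total = fixed + service.
{Site 2}: Ashby→Site 2 3, Pell→Site 2 2, Upton→Site 2 11. Service 16; fixed 3; total 19.
{Site 2, Site 3}: Ashby→Site 2 3, Pell→Site 2 2, Upton→Site 3 6. Service 11; fixed 10; total 21.
{Site 1, Site 2}: Ashby→Site 2 3, Pell→Site 2 2, Upton→Site 2 11. Service 16; fixed 8; total 24.
{Site 1, Site 2, Site 3, Site 4}: Ashby→Site 2 3, Pell→Site 2 2, Upton→Site 4 5. Service 10; fixed 29; total 39.
(All 15 nonempty subsets were checked; Site 2 only is lowest.)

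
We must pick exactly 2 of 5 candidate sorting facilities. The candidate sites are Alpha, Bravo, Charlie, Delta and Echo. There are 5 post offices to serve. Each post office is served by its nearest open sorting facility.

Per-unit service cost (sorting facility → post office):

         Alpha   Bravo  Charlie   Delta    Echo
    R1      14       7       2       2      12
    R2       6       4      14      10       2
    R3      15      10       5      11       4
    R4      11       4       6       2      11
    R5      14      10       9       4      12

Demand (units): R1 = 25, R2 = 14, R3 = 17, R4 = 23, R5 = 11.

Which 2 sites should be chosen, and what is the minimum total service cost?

With exactly 2 open, each post office uses its cheapest among the chosen.
{Delta, Echo}: R1→Delta 2·25=50, R2→Echo 2·14=28, R3→Echo 4·17=68, R4→Delta 2·23=46, R5→Delta 4·11=44. Service cost 236.
{Charlie, Delta}: service cost 365
{Bravo, Delta}: service cost 366
Among all 10 size-2 choices, {Delta, Echo} is lowest.

Choose Delta and Echo; total service cost 236.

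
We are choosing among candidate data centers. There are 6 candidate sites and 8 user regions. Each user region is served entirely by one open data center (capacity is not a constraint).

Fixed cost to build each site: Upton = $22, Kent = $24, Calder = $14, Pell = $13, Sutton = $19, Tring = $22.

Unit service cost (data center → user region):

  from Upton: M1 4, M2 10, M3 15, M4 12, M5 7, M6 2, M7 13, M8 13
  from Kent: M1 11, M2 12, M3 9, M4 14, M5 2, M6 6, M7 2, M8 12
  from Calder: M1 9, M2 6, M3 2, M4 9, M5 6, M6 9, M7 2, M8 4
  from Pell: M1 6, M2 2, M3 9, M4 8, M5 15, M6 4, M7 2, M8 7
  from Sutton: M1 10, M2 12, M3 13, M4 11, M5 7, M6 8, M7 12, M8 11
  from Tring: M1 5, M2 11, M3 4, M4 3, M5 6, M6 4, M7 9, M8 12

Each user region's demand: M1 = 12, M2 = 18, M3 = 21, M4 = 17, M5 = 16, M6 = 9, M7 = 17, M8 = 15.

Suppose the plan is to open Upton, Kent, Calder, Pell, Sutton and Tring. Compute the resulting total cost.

Each user region is assigned to its cheapest site among the open ones.
{Upton, Kent, Calder, Pell, Sutton, Tring}: M1→Upton 4·12=48, M2→Pell 2·18=36, M3→Calder 2·21=42, M4→Tring 3·17=51, M5→Kent 2·16=32, M6→Upton 2·9=18, M7→Kent 2·17=34, M8→Calder 4·15=60. Service 321; fixed 114; total 435.

Total cost: 435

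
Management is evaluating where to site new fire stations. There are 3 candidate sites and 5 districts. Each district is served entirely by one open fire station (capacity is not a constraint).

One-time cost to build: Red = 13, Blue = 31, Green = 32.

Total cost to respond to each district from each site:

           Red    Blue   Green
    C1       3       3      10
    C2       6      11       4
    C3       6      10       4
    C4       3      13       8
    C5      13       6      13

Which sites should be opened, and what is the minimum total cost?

For any fixed open set, each district goes to its cheapest open site; total = fixed + service.
{Red}: C1→Red 3, C2→Red 6, C3→Red 6, C4→Red 3, C5→Red 13. Service 31; fixed 13; total 44.
{Red, Blue}: service 24 + fixed 44 = 68
{Green}: service 39 + fixed 32 = 71
{Red, Blue, Green}: service 20 + fixed 76 = 96
No other subset beats 44.

Open Red only; minimum total cost 44.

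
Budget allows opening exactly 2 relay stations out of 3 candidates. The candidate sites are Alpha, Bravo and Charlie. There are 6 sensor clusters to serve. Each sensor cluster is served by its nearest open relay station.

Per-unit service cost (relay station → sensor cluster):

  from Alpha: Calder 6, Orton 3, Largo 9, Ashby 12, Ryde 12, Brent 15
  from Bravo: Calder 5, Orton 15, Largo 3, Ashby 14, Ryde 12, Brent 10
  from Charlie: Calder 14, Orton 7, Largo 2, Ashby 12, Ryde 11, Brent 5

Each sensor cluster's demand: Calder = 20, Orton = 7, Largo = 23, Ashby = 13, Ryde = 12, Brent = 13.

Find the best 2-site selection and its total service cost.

With exactly 2 open, each sensor cluster uses its cheapest among the chosen.
{Alpha, Charlie}: Calder→Alpha 6·20=120, Orton→Alpha 3·7=21, Largo→Charlie 2·23=46, Ashby→Alpha 12·13=156, Ryde→Charlie 11·12=132, Brent→Charlie 5·13=65. Service cost 540.
{Bravo, Charlie}: service cost 548
{Alpha, Bravo}: service cost 620
Among all 3 size-2 choices, {Alpha, Charlie} is lowest.

Choose Alpha and Charlie; total service cost 540.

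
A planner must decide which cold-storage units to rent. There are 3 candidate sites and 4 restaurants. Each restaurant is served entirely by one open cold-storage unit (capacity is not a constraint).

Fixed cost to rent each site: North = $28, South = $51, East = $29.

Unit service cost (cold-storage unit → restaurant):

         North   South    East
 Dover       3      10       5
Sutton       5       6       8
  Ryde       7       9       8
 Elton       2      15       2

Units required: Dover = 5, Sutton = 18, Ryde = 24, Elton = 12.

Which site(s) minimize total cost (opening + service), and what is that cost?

Open North only; minimum total cost 325.

For any fixed open set, each restaurant goes to its cheapest open site; total = fixed + service.
{North}: Dover→North 3·5=15, Sutton→North 5·18=90, Ryde→North 7·24=168, Elton→North 2·12=24. Service 297; fixed 28; total 325.
{North, East}: Dover→North 3·5=15, Sutton→North 5·18=90, Ryde→North 7·24=168, Elton→North 2·12=24. Service 297; fixed 57; total 354.
{North, South}: service 297 + fixed 79 = 376
{North, South, East}: service 297 + fixed 108 = 405
No other subset beats 325.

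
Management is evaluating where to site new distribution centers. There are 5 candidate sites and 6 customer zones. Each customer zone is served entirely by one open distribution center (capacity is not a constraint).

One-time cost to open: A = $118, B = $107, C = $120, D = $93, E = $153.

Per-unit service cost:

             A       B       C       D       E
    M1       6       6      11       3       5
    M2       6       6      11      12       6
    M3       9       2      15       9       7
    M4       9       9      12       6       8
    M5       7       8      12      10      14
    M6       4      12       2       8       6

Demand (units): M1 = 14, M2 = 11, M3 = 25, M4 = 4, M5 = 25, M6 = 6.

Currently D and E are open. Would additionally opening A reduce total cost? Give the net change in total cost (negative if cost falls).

No — net change +31 (cost rises by 31).

Current service cost with {D, E}: 593.
Adding A: each customer zone re-picks its cheapest; new service cost 506, saving 87.
Extra fixed cost: 118. Net change = 118 − 87 = 31.
(Totals: 839 → 870.)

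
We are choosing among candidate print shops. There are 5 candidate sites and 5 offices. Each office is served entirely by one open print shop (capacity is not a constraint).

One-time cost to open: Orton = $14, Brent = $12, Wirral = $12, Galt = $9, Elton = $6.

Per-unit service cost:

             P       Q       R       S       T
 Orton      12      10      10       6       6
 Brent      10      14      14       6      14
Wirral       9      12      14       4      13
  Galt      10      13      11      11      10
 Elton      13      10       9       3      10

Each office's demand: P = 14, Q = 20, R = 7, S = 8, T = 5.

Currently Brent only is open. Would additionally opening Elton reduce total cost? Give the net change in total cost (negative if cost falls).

Yes — net change −153 (cost falls by 153).

Current service cost with {Brent}: 636.
Adding Elton: each office re-picks its cheapest; new service cost 477, saving 159.
Extra fixed cost: 6. Net change = 6 − 159 = -153.
(Totals: 648 → 495.)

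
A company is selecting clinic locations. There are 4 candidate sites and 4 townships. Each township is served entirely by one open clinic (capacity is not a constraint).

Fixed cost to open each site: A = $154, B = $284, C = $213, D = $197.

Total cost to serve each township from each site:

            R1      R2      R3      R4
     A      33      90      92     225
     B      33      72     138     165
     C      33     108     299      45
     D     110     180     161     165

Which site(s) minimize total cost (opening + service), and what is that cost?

For any fixed open set, each township goes to its cheapest open site; total = fixed + service.
{A}: R1→A 33, R2→A 90, R3→A 92, R4→A 225. Service 440; fixed 154; total 594.
{A, C}: service 260 + fixed 367 = 627
{B}: R1→B 33, R2→B 72, R3→B 138, R4→B 165. Service 408; fixed 284; total 692.
{A, B, C, D}: service 242 + fixed 848 = 1090
No other subset beats 594.

Open A only; minimum total cost 594.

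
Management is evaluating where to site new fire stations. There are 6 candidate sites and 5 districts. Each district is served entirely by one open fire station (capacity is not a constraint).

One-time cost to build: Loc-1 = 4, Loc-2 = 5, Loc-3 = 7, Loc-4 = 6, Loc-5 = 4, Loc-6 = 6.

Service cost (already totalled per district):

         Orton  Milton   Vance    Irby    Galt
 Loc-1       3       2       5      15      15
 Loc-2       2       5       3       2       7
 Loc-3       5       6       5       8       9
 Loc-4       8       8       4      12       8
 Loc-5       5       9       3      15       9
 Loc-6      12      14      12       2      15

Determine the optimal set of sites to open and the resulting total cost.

Open Loc-2 only; minimum total cost 24.

For any fixed open set, each district goes to its cheapest open site; total = fixed + service.
{Loc-2}: Orton→Loc-2 2, Milton→Loc-2 5, Vance→Loc-2 3, Irby→Loc-2 2, Galt→Loc-2 7. Service 19; fixed 5; total 24.
{Loc-1, Loc-2}: Orton→Loc-2 2, Milton→Loc-1 2, Vance→Loc-2 3, Irby→Loc-2 2, Galt→Loc-2 7. Service 16; fixed 9; total 25.
{Loc-2, Loc-5}: Orton→Loc-2 2, Milton→Loc-2 5, Vance→Loc-2 3, Irby→Loc-2 2, Galt→Loc-2 7. Service 19; fixed 9; total 28.
{Loc-1, Loc-2, Loc-3, Loc-4, Loc-5, Loc-6}: Orton→Loc-2 2, Milton→Loc-1 2, Vance→Loc-2 3, Irby→Loc-2 2, Galt→Loc-2 7. Service 16; fixed 32; total 48.
No other subset beats 24.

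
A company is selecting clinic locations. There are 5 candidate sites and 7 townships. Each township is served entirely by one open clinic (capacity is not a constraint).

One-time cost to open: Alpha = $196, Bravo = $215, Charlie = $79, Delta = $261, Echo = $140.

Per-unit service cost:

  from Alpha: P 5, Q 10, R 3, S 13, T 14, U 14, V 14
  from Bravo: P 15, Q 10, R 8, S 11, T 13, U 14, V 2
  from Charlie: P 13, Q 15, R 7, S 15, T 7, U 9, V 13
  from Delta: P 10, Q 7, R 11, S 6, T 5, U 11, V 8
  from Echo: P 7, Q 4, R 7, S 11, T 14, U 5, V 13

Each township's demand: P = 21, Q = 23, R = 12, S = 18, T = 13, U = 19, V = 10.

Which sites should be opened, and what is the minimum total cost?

For any fixed open set, each township goes to its cheapest open site; total = fixed + service.
{Charlie, Echo}: P→Echo 7·21=147, Q→Echo 4·23=92, R→Charlie 7·12=84, S→Echo 11·18=198, T→Charlie 7·13=91, U→Echo 5·19=95, V→Charlie 13·10=130. Service 837; fixed 219; total 1056.
{Echo}: service 928 + fixed 140 = 1068
{Delta, Echo}: service 671 + fixed 401 = 1072
{Alpha, Bravo, Charlie, Delta, Echo}: service 521 + fixed 891 = 1412
No other subset beats 1056.

Open Charlie and Echo; minimum total cost 1056.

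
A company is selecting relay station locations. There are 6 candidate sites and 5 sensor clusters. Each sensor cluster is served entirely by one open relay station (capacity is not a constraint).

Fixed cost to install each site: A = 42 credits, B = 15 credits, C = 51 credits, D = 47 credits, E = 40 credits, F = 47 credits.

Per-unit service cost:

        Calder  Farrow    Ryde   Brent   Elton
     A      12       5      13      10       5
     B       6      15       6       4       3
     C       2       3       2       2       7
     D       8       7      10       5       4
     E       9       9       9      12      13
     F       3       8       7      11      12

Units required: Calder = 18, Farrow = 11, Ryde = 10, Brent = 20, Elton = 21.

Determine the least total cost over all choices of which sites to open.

Minimum total cost: 258

For any fixed open set, each sensor cluster goes to its cheapest open site; total = fixed + service.
{B, C}: Calder→C 2·18=36, Farrow→C 3·11=33, Ryde→C 2·10=20, Brent→C 2·20=40, Elton→B 3·21=63. Service 192; fixed 66; total 258.
{B, C, E}: Calder→C 2·18=36, Farrow→C 3·11=33, Ryde→C 2·10=20, Brent→C 2·20=40, Elton→B 3·21=63. Service 192; fixed 106; total 298.
{A, B, C}: service 192 + fixed 108 = 300
{A, B, C, D, E, F}: service 192 + fixed 242 = 434
No other subset beats 258.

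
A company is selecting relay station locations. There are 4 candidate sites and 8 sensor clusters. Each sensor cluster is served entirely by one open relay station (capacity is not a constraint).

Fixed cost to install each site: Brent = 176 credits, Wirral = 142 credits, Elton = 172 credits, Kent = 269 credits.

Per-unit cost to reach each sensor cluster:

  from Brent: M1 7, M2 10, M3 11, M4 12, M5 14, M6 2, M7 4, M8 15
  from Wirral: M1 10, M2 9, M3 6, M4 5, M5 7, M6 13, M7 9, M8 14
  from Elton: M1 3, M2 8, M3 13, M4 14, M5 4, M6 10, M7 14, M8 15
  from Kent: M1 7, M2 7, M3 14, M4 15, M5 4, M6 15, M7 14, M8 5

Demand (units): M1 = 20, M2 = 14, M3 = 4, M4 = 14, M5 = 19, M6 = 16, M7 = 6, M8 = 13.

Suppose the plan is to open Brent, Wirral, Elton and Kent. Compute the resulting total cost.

Total cost: 1208

Each sensor cluster is assigned to its cheapest site among the open ones.
{Brent, Wirral, Elton, Kent}: M1→Elton 3·20=60, M2→Kent 7·14=98, M3→Wirral 6·4=24, M4→Wirral 5·14=70, M5→Elton 4·19=76, M6→Brent 2·16=32, M7→Brent 4·6=24, M8→Kent 5·13=65. Service 449; fixed 759; total 1208.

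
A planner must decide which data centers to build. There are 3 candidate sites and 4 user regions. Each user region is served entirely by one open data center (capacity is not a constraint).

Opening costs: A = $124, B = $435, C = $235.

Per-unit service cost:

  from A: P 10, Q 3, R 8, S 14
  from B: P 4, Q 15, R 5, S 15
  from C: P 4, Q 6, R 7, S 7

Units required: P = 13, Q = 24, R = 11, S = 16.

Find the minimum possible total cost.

For any fixed open set, each user region goes to its cheapest open site; total = fixed + service.
{C}: P→C 4·13=52, Q→C 6·24=144, R→C 7·11=77, S→C 7·16=112. Service 385; fixed 235; total 620.
{A}: P→A 10·13=130, Q→A 3·24=72, R→A 8·11=88, S→A 14·16=224. Service 514; fixed 124; total 638.
{A, C}: P→C 4·13=52, Q→A 3·24=72, R→C 7·11=77, S→C 7·16=112. Service 313; fixed 359; total 672.
{A, B, C}: P→B 4·13=52, Q→A 3·24=72, R→B 5·11=55, S→C 7·16=112. Service 291; fixed 794; total 1085.
No other subset beats 620.

Minimum total cost: 620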